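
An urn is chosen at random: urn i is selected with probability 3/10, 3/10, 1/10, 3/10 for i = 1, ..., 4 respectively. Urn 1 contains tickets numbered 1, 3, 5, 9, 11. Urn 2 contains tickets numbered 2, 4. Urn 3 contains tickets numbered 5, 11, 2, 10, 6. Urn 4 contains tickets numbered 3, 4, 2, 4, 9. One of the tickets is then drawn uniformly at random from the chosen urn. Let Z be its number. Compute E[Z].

E[Z | urn 1] = (1+3+5+9+11)/5 = 29/5.
E[Z | urn 2] = (2+4)/2 = 3.
E[Z | urn 3] = (5+11+2+10+6)/5 = 34/5.
E[Z | urn 4] = (3+4+2+4+9)/5 = 22/5.
E[Z] = (3/10)·(29/5) + (3/10)·(3) + (1/10)·(34/5) + (3/10)·(22/5) = 116/25.

116/25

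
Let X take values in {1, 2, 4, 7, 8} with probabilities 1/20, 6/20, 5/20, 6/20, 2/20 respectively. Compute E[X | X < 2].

P(X < 2) = 1/20.
Σ over the event: 1·1/20 = 1/20.
E[X | X < 2] = (1/20) / (1/20) = 1.

1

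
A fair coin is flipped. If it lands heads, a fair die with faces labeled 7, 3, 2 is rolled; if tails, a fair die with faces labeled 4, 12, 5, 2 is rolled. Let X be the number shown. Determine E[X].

E[X | heads] = (7+3+2)/3 = 4.
E[X | tails] = (4+12+5+2)/4 = 23/4.
By the law of total expectation,
E[X] = (1/2)·(4) + (1/2)·(23/4) = 39/8.

39/8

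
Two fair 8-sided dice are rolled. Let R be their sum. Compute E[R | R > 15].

P(R > 15) = 1/64.
Σ over the event: 16·1/64 = 1/4.
E[R | R > 15] = (1/4) / (1/64) = 16.

16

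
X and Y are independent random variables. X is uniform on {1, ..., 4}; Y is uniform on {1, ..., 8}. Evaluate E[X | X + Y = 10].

3

Outcomes with X + Y = 10: (2,8), (3,7), (4,6), each with probability 1/32.
E[X | X + Y = 10] = (2 + 3 + 4) / 3 = 3.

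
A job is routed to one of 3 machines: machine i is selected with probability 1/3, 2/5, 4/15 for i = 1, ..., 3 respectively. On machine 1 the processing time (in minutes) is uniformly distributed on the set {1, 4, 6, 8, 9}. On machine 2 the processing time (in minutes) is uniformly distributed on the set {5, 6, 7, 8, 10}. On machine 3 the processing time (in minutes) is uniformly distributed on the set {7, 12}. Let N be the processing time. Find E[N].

E[N | machine 1] = (1+4+6+8+9)/5 = 28/5.
E[N | machine 2] = (5+6+7+8+10)/5 = 36/5.
E[N | machine 3] = (7+12)/2 = 19/2.
E[N] = (1/3)·(28/5) + (2/5)·(36/5) + (4/15)·(19/2) = 182/25.

182/25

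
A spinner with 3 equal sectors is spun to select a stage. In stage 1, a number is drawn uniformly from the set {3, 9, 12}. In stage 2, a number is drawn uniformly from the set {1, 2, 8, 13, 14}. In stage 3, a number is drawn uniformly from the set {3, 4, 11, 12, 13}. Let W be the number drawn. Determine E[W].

121/15

E[W | stage 1] = (3+9+12)/3 = 8.
E[W | stage 2] = (1+2+8+13+14)/5 = 38/5.
E[W | stage 3] = (3+4+11+12+13)/5 = 43/5.
By the law of total expectation,
E[W] = (1/3)·(8) + (1/3)·(38/5) + (1/3)·(43/5) = 121/15.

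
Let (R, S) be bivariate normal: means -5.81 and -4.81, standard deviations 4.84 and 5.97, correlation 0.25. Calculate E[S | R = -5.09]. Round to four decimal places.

E[S | R=x] = μ_S + ρ(σ_S/σ_R)(x − μ_R) for jointly normal variables.
E[S | R=-5.09] = -4.81 + (0.25)·(5.97/4.84)·(-5.09 − (-5.81)) = -4.81 + (0.30837)·(0.72) = -4.5880.

-4.5880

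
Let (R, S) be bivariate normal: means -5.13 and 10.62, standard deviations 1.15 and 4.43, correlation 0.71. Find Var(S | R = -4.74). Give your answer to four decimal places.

9.7320

Var(S | R=x) = (1 − ρ²)·σ_S².
Var(S | R=-4.74) = (4.43)²·(1 − (0.71)²) = 19.6249·0.4959 = 9.7320.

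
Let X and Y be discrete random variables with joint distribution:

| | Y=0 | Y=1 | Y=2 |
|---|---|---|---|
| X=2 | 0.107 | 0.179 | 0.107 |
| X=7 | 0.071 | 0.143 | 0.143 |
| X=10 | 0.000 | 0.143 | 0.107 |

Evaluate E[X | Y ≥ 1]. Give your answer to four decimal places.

P(Y ≥ 1) = 0.822.
Summing X·P(X=x,Y=y) over the conditioning event gives 5.074.
E[X | Y ≥ 1] = (5.074) / (0.822) = 6.1727.

6.1727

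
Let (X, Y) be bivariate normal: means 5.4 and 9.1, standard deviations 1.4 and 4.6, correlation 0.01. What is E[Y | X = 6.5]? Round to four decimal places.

9.1361

The regression of Y on X has slope ρ·σ_Y/σ_X and passes through (μ_X, μ_Y).
E[Y | X=6.5] = 9.1 + (0.01)·(4.6/1.4)·(6.5 − (5.4)) = 9.1 + (0.032857)·(1.1) = 9.1361.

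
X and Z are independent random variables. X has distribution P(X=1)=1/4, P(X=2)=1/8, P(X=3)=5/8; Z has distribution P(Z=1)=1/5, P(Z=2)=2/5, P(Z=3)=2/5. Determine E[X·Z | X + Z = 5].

6

P(X + Z = 5) = 3/10.
Summing XZ·P(x,y) over outcomes with X + Z = 5 gives 9/5.
E[X·Z | X + Z = 5] = (9/5) / (3/10) = 6.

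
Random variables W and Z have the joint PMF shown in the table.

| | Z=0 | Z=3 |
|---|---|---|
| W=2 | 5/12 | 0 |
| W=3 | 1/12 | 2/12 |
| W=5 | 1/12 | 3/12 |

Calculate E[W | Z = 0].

18/7

P(Z = 0) = 7/12.
Σ W·P over the event = 2·(5/12) + 3·(1/12) + 5·(1/12) = 3/2.
E[W | Z = 0] = (3/2) / (7/12) = 18/7.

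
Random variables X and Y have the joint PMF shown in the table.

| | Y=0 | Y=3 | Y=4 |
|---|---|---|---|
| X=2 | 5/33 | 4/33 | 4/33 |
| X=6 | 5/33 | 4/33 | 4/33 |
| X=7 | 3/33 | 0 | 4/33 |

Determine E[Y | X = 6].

P(X = 6) = 13/33.
Σ Y·P over the event = 0·(5/33) + 3·(4/33) + 4·(4/33) = 28/33.
E[Y | X = 6] = (28/33) / (13/33) = 28/13.

28/13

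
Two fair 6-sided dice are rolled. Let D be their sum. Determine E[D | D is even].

7

P(D is even) = 1/2.
Σ over the event: 2·1/36 + 4·1/12 + 6·5/36 + 8·5/36 + 10·1/12 + 12·1/36 = 7/2.
E[D | D is even] = (7/2) / (1/2) = 7.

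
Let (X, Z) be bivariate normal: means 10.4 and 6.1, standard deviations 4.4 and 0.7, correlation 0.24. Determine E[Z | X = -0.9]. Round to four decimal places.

E[Z | X=x] = μ_Z + ρ(σ_Z/σ_X)(x − μ_X) for jointly normal variables.
E[Z | X=-0.9] = 6.1 + (0.24)·(0.7/4.4)·(-0.9 − (10.4)) = 6.1 + (0.038182)·(-11.3) = 5.6685.

5.6685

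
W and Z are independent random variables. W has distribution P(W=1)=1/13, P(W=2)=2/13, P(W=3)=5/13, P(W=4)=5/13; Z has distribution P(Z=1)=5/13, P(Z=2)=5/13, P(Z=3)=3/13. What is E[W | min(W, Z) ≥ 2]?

13/4

P(min(W, Z) ≥ 2) = 96/169.
Summing W·P(x,y) over outcomes with min(W, Z) ≥ 2 gives 24/13.
E[W | min(W, Z) ≥ 2] = (24/13) / (96/169) = 13/4.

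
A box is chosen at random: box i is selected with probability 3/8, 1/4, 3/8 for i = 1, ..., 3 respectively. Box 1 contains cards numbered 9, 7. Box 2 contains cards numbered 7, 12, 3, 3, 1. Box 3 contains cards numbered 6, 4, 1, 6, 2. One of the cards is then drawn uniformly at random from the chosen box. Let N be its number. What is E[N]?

E[N | box 1] = (9+7)/2 = 8.
E[N | box 2] = (7+12+3+3+1)/5 = 26/5.
E[N | box 3] = (6+4+1+6+2)/5 = 19/5.
E[N] = (3/8)·(8) + (1/4)·(26/5) + (3/8)·(19/5) = 229/40.

229/40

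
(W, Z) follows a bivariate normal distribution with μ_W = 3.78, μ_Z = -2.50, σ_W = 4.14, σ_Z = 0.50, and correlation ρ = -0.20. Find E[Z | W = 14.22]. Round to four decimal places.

-2.7522

The regression of Z on W has slope ρ·σ_Z/σ_W and passes through (μ_W, μ_Z).
E[Z | W=14.22] = -2.50 + (-0.20)·(0.50/4.14)·(14.22 − (3.78)) = -2.50 + (-0.024155)·(10.44) = -2.7522.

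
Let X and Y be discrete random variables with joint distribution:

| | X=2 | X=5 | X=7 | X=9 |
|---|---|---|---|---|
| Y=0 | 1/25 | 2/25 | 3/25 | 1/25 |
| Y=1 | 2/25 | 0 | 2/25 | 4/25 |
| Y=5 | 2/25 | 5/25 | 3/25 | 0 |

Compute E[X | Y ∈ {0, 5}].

P(Y ∈ {0, 5}) = 17/25.
Σ X·P over the event = 2·(1/25) + 2·(2/25) + 5·(2/25) + 5·(5/25) + 7·(3/25) + 7·(3/25) + 9·(1/25) = 92/25.
E[X | Y ∈ {0, 5}] = (92/25) / (17/25) = 92/17.

92/17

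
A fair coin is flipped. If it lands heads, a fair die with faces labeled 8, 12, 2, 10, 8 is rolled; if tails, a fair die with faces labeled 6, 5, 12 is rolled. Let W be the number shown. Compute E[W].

47/6

E[W | heads] = (8+12+2+10+8)/5 = 8.
E[W | tails] = (6+5+12)/3 = 23/3.
By the law of total expectation,
E[W] = (1/2)·(8) + (1/2)·(23/3) = 47/6.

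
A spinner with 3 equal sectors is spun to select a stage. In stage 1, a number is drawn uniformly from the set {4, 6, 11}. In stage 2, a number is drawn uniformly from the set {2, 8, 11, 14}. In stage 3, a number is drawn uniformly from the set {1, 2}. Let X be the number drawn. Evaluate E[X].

23/4

E[X | stage 1] = (4+6+11)/3 = 7.
E[X | stage 2] = (2+8+11+14)/4 = 35/4.
E[X | stage 3] = (1+2)/2 = 3/2.
By the law of total expectation,
E[X] = (1/3)·(7) + (1/3)·(35/4) + (1/3)·(3/2) = 23/4.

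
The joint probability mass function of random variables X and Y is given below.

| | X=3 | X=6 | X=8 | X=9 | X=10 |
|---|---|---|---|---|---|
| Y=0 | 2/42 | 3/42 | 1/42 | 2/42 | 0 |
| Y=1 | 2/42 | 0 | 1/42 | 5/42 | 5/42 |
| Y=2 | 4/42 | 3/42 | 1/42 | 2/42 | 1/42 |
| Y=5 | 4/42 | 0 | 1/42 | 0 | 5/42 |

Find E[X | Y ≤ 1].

53/7

P(Y ≤ 1) = 1/2.
Σ X·P over the event = 3·(2/42) + 3·(2/42) + 6·(3/42) + 8·(1/42) + 8·(1/42) + 9·(2/42) + 9·(5/42) + 10·(5/42) = 53/14.
E[X | Y ≤ 1] = (53/14) / (1/2) = 53/7.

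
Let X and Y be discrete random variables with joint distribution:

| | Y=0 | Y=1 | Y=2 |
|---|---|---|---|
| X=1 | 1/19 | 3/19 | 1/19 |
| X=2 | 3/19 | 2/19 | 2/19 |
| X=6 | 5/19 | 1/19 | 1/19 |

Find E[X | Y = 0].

P(Y = 0) = 9/19.
Σ X·P over the event = 1·(1/19) + 2·(3/19) + 6·(5/19) = 37/19.
E[X | Y = 0] = (37/19) / (9/19) = 37/9.

37/9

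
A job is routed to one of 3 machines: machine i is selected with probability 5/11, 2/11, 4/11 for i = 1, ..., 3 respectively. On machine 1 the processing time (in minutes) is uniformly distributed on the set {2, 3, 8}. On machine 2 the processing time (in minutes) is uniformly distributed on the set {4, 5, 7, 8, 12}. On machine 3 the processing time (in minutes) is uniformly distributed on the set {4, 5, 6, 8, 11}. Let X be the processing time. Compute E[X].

949/165

E[X | machine 1] = (2+3+8)/3 = 13/3.
E[X | machine 2] = (4+5+7+8+12)/5 = 36/5.
E[X | machine 3] = (4+5+6+8+11)/5 = 34/5.
By the law of total expectation,
E[X] = (5/11)·(13/3) + (2/11)·(36/5) + (4/11)·(34/5) = 949/165.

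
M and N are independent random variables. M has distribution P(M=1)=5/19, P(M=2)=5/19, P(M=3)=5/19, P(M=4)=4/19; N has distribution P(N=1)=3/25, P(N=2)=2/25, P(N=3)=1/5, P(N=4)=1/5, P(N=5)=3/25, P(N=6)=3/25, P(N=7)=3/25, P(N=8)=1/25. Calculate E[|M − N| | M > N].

P(M > N) = 16/95.
Summing |M−N|·P(x,y) over outcomes with M > N gives 127/475.
E[|M − N| | M > N] = (127/475) / (16/95) = 127/80.

127/80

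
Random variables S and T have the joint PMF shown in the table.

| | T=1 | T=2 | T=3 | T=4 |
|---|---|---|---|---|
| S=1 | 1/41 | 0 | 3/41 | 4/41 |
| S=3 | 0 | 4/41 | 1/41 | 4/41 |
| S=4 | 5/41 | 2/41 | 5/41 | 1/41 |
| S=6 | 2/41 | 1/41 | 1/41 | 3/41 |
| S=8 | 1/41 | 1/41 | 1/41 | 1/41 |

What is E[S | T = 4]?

P(T = 4) = 13/41.
Σ S·P over the event = 1·(4/41) + 3·(4/41) + 4·(1/41) + 6·(3/41) + 8·(1/41) = 46/41.
E[S | T = 4] = (46/41) / (13/41) = 46/13.

46/13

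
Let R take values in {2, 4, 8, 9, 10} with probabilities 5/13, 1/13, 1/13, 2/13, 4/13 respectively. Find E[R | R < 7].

7/3

P(R < 7) = 6/13.
Σ over the event: 2·5/13 + 4·1/13 = 14/13.
E[R | R < 7] = (14/13) / (6/13) = 7/3.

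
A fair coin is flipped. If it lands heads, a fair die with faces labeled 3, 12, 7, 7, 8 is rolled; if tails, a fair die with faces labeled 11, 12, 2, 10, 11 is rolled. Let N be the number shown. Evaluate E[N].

E[N | heads] = (3+12+7+7+8)/5 = 37/5.
E[N | tails] = (11+12+2+10+11)/5 = 46/5.
E[N] = (1/2)·(37/5) + (1/2)·(46/5) = 83/10.

83/10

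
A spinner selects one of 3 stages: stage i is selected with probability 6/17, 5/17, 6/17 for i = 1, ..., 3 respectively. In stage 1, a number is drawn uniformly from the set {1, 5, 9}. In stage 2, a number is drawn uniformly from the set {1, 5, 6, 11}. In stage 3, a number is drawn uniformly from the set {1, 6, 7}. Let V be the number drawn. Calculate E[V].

E[V | stage 1] = (1+5+9)/3 = 5.
E[V | stage 2] = (1+5+6+11)/4 = 23/4.
E[V | stage 3] = (1+6+7)/3 = 14/3.
By the law of total expectation,
E[V] = (6/17)·(5) + (5/17)·(23/4) + (6/17)·(14/3) = 347/68.

347/68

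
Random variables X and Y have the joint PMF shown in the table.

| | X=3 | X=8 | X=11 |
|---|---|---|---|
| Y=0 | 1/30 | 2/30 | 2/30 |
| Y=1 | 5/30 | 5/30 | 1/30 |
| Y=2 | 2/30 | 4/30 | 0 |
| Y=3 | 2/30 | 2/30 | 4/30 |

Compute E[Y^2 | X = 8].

3

P(X = 8) = 13/30.
Σ Y^2·P over the event = 0·(2/30) + 1·(5/30) + 4·(4/30) + 9·(2/30) = 13/10.
E[Y^2 | X = 8] = (13/10) / (13/30) = 3.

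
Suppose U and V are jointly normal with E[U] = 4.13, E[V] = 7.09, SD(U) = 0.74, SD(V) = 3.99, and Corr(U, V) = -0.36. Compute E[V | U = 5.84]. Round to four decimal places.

3.7708

E[V | U=x] = μ_V + ρ(σ_V/σ_U)(x − μ_U) for jointly normal variables.
E[V | U=5.84] = 7.09 + (-0.36)·(3.99/0.74)·(5.84 − (4.13)) = 7.09 + (-1.94108)·(1.71) = 3.7708.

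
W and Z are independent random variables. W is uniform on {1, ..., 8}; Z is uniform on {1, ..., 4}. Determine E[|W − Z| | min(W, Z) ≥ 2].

50/21

P(min(W, Z) ≥ 2) = 21/32.
Summing |W−Z|·P(x,y) over outcomes with min(W, Z) ≥ 2 gives 25/16.
E[|W − Z| | min(W, Z) ≥ 2] = (25/16) / (21/32) = 50/21.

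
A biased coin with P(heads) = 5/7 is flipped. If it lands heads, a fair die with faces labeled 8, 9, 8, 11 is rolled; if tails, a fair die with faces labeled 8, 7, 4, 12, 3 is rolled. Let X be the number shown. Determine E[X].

293/35

E[X | heads] = (8+9+8+11)/4 = 9.
E[X | tails] = (8+7+4+12+3)/5 = 34/5.
By the law of total expectation,
E[X] = (5/7)·(9) + (2/7)·(34/5) = 293/35.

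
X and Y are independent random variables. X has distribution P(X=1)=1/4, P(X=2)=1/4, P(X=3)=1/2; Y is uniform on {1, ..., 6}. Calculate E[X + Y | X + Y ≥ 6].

94/13

P(X + Y ≥ 6) = 13/24.
Summing (X+Y)·P(x,y) over outcomes with X + Y ≥ 6 gives 47/12.
E[X + Y | X + Y ≥ 6] = (47/12) / (13/24) = 94/13.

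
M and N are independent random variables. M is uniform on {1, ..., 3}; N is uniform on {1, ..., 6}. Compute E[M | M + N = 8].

Outcomes with M + N = 8: (2,6), (3,5), each with probability 1/18.
E[M | M + N = 8] = (2 + 3) / 2 = 5/2.

5/2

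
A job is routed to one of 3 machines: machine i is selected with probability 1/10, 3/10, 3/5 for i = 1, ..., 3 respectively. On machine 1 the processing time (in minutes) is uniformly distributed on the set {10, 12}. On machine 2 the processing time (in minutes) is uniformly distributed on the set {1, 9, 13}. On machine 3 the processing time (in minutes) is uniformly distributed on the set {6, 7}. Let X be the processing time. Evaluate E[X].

73/10

E[X | machine 1] = (10+12)/2 = 11.
E[X | machine 2] = (1+9+13)/3 = 23/3.
E[X | machine 3] = (6+7)/2 = 13/2.
By the law of total expectation,
E[X] = (1/10)·(11) + (3/10)·(23/3) + (3/5)·(13/2) = 73/10.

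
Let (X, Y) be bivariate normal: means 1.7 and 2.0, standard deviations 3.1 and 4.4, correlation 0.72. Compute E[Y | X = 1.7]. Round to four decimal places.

2.0000

The regression of Y on X has slope ρ·σ_Y/σ_X and passes through (μ_X, μ_Y).
E[Y | X=1.7] = 2.0 + (0.72)·(4.4/3.1)·(1.7 − (1.7)) = 2.0 + (1.0219)·(0) = 2.0000.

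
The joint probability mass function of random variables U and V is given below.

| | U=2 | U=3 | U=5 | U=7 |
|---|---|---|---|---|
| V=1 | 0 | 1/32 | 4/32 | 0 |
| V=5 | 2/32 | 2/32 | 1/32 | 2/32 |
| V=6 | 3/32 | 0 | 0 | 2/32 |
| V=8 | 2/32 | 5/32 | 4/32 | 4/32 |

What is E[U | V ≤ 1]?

P(V ≤ 1) = 5/32.
Σ U·P over the event = 3·(1/32) + 5·(4/32) = 23/32.
E[U | V ≤ 1] = (23/32) / (5/32) = 23/5.

23/5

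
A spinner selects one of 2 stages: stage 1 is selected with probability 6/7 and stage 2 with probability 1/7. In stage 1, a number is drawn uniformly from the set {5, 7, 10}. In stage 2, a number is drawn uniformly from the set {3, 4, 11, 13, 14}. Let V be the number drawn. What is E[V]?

53/7

E[V | stage 1] = (5+7+10)/3 = 22/3.
E[V | stage 2] = (3+4+11+13+14)/5 = 9.
By the law of total expectation,
E[V] = (6/7)·(22/3) + (1/7)·(9) = 53/7.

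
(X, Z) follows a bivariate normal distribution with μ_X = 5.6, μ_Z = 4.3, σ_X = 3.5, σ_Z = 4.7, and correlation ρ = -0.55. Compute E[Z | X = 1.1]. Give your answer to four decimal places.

7.6236

The regression of Z on X has slope ρ·σ_Z/σ_X and passes through (μ_X, μ_Z).
E[Z | X=1.1] = 4.3 + (-0.55)·(4.7/3.5)·(1.1 − (5.6)) = 4.3 + (-0.73857)·(-4.5) = 7.6236.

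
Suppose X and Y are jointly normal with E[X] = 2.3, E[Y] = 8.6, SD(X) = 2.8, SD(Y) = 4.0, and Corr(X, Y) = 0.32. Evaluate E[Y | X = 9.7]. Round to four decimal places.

For a bivariate normal, E[Y | X=x] = μ_Y + ρ·(σ_Y/σ_X)·(x − μ_X).
E[Y | X=9.7] = 8.6 + (0.32)·(4.0/2.8)·(9.7 − (2.3)) = 8.6 + (0.457143)·(7.4) = 11.9829.

11.9829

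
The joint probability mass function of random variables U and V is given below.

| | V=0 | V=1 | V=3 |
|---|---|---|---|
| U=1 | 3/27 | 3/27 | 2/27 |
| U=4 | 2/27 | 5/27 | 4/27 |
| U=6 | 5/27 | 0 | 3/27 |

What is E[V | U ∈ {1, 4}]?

P(U ∈ {1, 4}) = 19/27.
Σ V·P over the event = 0·(3/27) + 1·(3/27) + 3·(2/27) + 0·(2/27) + 1·(5/27) + 3·(4/27) = 26/27.
E[V | U ∈ {1, 4}] = (26/27) / (19/27) = 26/19.

26/19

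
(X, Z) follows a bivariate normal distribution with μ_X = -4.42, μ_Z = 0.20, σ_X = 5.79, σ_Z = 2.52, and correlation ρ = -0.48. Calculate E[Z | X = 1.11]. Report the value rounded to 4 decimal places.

E[Z | X=x] = μ_Z + ρ(σ_Z/σ_X)(x − μ_X) for jointly normal variables.
E[Z | X=1.11] = 0.20 + (-0.48)·(2.52/5.79)·(1.11 − (-4.42)) = 0.20 + (-0.20891)·(5.53) = -0.9553.

-0.9553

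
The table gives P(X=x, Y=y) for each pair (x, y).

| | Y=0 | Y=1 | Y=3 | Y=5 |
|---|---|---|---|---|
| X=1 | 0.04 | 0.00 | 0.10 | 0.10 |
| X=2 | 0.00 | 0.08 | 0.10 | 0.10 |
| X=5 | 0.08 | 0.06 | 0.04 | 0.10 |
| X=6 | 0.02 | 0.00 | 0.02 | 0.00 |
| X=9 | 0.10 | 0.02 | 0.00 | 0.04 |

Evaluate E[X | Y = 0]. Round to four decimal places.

6.0833

P(Y = 0) = 0.24.
Σ X·P over the event = 1·(0.04) + 5·(0.08) + 6·(0.02) + 9·(0.10) = 1.46.
E[X | Y = 0] = (1.46) / (0.24) = 6.0833.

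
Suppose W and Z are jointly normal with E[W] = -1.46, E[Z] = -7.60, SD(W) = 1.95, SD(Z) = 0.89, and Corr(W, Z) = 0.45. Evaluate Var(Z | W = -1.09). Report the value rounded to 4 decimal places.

0.6317

Var(Z | W=x) = (1 − ρ²)·σ_Z².
Var(Z | W=-1.09) = (0.89)²·(1 − (0.45)²) = 0.7921·0.7975 = 0.6317.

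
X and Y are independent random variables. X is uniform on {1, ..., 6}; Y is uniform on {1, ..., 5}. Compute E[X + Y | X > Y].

7

P(X > Y) = 1/2.
Summing (X+Y)·P(x,y) over outcomes with X > Y gives 7/2.
E[X + Y | X > Y] = (7/2) / (1/2) = 7.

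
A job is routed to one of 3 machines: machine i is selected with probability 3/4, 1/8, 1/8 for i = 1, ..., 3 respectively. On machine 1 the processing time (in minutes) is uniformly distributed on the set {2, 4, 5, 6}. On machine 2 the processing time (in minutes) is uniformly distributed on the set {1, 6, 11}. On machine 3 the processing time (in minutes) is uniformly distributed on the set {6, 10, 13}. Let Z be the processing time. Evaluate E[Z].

247/48

E[Z | machine 1] = (2+4+5+6)/4 = 17/4.
E[Z | machine 2] = (1+6+11)/3 = 6.
E[Z | machine 3] = (6+10+13)/3 = 29/3.
E[Z] = (3/4)·(17/4) + (1/8)·(6) + (1/8)·(29/3) = 247/48.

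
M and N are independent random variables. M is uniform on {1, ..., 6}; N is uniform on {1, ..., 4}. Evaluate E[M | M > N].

32/7

P(M > N) = 7/12.
Summing M·P(x,y) over outcomes with M > N gives 8/3.
E[M | M > N] = (8/3) / (7/12) = 32/7.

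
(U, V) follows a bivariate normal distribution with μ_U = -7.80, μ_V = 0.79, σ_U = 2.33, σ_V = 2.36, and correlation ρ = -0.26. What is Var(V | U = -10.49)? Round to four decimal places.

5.1931

For a bivariate normal, Var(V | U=x) = σ_V²(1 − ρ²).
Var(V | U=-10.49) = (2.36)²·(1 − (-0.26)²) = 5.5696·0.9324 = 5.1931.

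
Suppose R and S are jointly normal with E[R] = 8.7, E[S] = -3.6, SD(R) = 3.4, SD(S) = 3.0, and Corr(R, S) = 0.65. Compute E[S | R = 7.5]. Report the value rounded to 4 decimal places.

-4.2882

E[S | R=x] = μ_S + ρ(σ_S/σ_R)(x − μ_R) for jointly normal variables.
E[S | R=7.5] = -3.6 + (0.65)·(3.0/3.4)·(7.5 − (8.7)) = -3.6 + (0.57353)·(-1.2) = -4.2882.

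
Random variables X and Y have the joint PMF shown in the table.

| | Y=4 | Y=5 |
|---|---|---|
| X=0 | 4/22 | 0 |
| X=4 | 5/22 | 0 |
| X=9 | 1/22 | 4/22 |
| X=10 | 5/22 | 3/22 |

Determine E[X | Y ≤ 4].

P(Y ≤ 4) = 15/22.
Σ X·P over the event = 0·(4/22) + 4·(5/22) + 9·(1/22) + 10·(5/22) = 79/22.
E[X | Y ≤ 4] = (79/22) / (15/22) = 79/15.

79/15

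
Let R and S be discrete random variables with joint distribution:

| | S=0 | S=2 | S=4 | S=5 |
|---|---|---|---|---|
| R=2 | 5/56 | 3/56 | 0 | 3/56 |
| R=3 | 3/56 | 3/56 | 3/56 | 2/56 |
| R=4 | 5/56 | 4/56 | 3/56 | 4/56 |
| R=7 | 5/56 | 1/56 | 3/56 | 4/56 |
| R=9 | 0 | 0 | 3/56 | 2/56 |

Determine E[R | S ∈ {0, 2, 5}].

P(S ∈ {0, 2, 5}) = 11/14.
Summing R·P(R=x,S=y) over the conditioning event gives 93/28.
E[R | S ∈ {0, 2, 5}] = (93/28) / (11/14) = 93/22.

93/22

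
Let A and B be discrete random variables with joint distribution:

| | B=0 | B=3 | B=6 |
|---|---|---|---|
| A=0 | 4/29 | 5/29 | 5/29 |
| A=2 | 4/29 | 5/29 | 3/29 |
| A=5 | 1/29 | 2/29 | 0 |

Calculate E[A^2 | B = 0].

41/9

P(B = 0) = 9/29.
Σ A^2·P over the event = 0·(4/29) + 4·(4/29) + 25·(1/29) = 41/29.
E[A^2 | B = 0] = (41/29) / (9/29) = 41/9.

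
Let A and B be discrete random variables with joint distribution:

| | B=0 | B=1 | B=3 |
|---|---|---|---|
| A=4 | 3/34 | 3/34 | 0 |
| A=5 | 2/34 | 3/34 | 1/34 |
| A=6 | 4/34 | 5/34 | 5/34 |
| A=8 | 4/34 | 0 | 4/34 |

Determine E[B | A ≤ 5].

3/4

P(A ≤ 5) = 6/17.
Σ B·P over the event = 0·(3/34) + 1·(3/34) + 0·(2/34) + 1·(3/34) + 3·(1/34) = 9/34.
E[B | A ≤ 5] = (9/34) / (6/17) = 3/4.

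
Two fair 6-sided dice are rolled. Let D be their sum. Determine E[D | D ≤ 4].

P(D ≤ 4) = 1/6.
Σ over the event: 2·1/36 + 3·1/18 + 4·1/12 = 5/9.
E[D | D ≤ 4] = (5/9) / (1/6) = 10/3.

10/3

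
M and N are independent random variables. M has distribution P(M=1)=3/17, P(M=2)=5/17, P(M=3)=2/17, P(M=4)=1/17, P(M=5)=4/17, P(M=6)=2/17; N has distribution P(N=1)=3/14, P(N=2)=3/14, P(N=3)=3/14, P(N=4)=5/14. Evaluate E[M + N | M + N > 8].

P(M + N > 8) = 18/119.
Summing (M+N)·P(x,y) over outcomes with M + N > 8 gives 167/119.
E[M + N | M + N > 8] = (167/119) / (18/119) = 167/18.

167/18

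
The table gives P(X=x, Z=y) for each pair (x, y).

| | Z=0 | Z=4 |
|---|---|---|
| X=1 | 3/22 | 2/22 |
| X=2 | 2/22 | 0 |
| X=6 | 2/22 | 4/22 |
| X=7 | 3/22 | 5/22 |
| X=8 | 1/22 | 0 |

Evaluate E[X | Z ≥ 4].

61/11

P(Z ≥ 4) = 1/2.
Σ X·P over the event = 1·(2/22) + 6·(4/22) + 7·(5/22) = 61/22.
E[X | Z ≥ 4] = (61/22) / (1/2) = 61/11.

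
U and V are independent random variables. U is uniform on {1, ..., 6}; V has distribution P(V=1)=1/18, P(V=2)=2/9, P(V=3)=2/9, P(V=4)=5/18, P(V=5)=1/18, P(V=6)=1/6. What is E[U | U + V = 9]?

P(U + V = 9) = 13/108.
Summing U·P(x,y) over outcomes with U + V = 9 gives 31/54.
E[U | U + V = 9] = (31/54) / (13/108) = 62/13.

62/13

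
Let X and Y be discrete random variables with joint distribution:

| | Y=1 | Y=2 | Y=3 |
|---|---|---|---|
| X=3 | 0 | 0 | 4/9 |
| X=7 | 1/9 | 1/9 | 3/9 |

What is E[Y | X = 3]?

3

P(X = 3) = 4/9.
Σ Y·P over the event = 3·(4/9) = 4/3.
E[Y | X = 3] = (4/3) / (4/9) = 3.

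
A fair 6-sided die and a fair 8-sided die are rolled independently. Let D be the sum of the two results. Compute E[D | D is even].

P(D is even) = 1/2.
Σ over the event: 2·1/48 + 4·1/16 + 6·5/48 + 8·1/8 + 10·5/48 + 12·1/16 + 14·1/48 = 4.
E[D | D is even] = (4) / (1/2) = 8.

8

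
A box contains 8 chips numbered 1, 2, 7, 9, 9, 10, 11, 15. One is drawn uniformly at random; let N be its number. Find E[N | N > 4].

P(N > 4) = 3/4.
Σ over the event: 7·1/8 + 9·1/4 + 10·1/8 + 11·1/8 + 15·1/8 = 61/8.
E[N | N > 4] = (61/8) / (3/4) = 61/6.

61/6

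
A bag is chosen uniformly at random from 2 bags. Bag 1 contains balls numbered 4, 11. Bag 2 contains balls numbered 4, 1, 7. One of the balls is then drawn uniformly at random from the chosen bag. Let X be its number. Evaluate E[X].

23/4

E[X | bag 1] = (4+11)/2 = 15/2.
E[X | bag 2] = (4+1+7)/3 = 4.
By the law of total expectation,
E[X] = (1/2)·(15/2) + (1/2)·(4) = 23/4.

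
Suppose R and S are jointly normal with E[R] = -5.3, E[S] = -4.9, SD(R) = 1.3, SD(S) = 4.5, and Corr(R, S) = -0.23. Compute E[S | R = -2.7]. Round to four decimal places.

-6.9700

For a bivariate normal, E[S | R=x] = μ_S + ρ·(σ_S/σ_R)·(x − μ_R).
E[S | R=-2.7] = -4.9 + (-0.23)·(4.5/1.3)·(-2.7 − (-5.3)) = -4.9 + (-0.79615)·(2.6) = -6.9700.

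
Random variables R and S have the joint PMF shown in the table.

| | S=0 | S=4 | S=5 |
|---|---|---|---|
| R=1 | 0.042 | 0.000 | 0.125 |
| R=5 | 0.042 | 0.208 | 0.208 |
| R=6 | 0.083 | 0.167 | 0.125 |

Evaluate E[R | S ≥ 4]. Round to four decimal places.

P(S ≥ 4) = 0.833.
Summing R·P(R=x,S=y) over the conditioning event gives 3.957.
E[R | S ≥ 4] = (3.957) / (0.833) = 4.7503.

4.7503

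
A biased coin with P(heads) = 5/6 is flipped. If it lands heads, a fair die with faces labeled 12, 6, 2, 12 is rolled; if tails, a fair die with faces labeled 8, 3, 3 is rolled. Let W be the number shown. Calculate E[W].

67/9

E[W | heads] = (12+6+2+12)/4 = 8.
E[W | tails] = (8+3+3)/3 = 14/3.
E[W] = (5/6)·(8) + (1/6)·(14/3) = 67/9.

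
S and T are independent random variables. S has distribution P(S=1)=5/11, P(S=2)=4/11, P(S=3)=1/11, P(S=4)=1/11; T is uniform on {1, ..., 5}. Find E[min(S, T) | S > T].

P(S > T) = 9/55.
Summing min(S,T)·P(x,y) over outcomes with S > T gives 13/55.
E[min(S, T) | S > T] = (13/55) / (9/55) = 13/9.

13/9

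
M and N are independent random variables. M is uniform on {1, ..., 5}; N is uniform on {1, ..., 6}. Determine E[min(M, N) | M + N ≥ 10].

14/3

Outcomes with M + N ≥ 10: (4,6), (5,5), (5,6), each with probability 1/30.
E[min(M, N) | M + N ≥ 10] = (4 + 5 + 5) / 3 = 14/3.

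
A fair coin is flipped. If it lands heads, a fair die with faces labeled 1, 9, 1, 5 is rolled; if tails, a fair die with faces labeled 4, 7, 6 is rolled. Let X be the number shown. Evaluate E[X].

E[X | heads] = (1+9+1+5)/4 = 4.
E[X | tails] = (4+7+6)/3 = 17/3.
By the law of total expectation,
E[X] = (1/2)·(4) + (1/2)·(17/3) = 29/6.

29/6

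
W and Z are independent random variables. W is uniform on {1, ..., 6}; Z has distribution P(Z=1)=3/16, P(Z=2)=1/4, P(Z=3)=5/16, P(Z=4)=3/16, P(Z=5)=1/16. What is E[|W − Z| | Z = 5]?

11/6

P(Z = 5) = 1/16.
Summing |W−Z|·P(x,y) over outcomes with Z = 5 gives 11/96.
E[|W − Z| | Z = 5] = (11/96) / (1/16) = 11/6.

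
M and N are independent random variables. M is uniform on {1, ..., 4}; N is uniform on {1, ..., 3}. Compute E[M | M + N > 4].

P(M + N > 4) = 1/2.
Summing M·P(x,y) over outcomes with M + N > 4 gives 5/3.
E[M | M + N > 4] = (5/3) / (1/2) = 10/3.

10/3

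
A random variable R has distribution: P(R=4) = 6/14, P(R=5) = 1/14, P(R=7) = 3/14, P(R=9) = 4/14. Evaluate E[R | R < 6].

P(R < 6) = 1/2.
Σ over the event: 4·3/7 + 5·1/14 = 29/14.
E[R | R < 6] = (29/14) / (1/2) = 29/7.

29/7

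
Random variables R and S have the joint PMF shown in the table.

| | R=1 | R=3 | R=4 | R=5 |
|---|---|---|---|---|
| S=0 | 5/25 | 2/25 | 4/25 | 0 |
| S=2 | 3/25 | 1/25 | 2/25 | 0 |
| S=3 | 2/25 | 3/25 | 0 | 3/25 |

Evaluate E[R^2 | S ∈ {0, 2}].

P(S ∈ {0, 2}) = 17/25.
Σ R^2·P over the event = 1·(5/25) + 1·(3/25) + 9·(2/25) + 9·(1/25) + 16·(4/25) + 16·(2/25) = 131/25.
E[R^2 | S ∈ {0, 2}] = (131/25) / (17/25) = 131/17.

131/17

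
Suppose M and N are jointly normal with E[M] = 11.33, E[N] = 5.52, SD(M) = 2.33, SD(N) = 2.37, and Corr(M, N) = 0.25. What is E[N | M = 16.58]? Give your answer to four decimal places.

6.8550

The regression of N on M has slope ρ·σ_N/σ_M and passes through (μ_M, μ_N).
E[N | M=16.58] = 5.52 + (0.25)·(2.37/2.33)·(16.58 − (11.33)) = 5.52 + (0.25429)·(5.25) = 6.8550.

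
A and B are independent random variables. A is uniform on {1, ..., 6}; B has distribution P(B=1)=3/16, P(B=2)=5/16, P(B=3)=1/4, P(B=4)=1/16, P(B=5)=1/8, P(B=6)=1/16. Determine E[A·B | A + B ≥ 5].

P(A + B ≥ 5) = 73/96.
Summing AB·P(x,y) over outcomes with A + B ≥ 5 gives 295/32.
E[A·B | A + B ≥ 5] = (295/32) / (73/96) = 885/73.

885/73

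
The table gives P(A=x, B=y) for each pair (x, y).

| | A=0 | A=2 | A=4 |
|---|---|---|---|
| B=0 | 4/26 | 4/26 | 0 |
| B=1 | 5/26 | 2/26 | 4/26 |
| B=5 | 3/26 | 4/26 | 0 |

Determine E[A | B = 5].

8/7

P(B = 5) = 7/26.
Σ A·P over the event = 0·(3/26) + 2·(4/26) = 4/13.
E[A | B = 5] = (4/13) / (7/26) = 8/7.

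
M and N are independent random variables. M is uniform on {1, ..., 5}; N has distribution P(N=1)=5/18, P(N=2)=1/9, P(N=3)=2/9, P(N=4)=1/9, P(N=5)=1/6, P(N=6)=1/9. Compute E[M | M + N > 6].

P(M + N > 6) = 19/45.
Summing M·P(x,y) over outcomes with M + N > 6 gives 71/45.
E[M | M + N > 6] = (71/45) / (19/45) = 71/19.

71/19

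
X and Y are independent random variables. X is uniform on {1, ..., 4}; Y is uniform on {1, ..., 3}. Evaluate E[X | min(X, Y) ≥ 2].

Outcomes with min(X, Y) ≥ 2: (2,2), (2,3), (3,2), (3,3), (4,2), (4,3), each with probability 1/12.
E[X | min(X, Y) ≥ 2] = (2 + 2 + 3 + 3 + 4 + 4) / 6 = 3.

3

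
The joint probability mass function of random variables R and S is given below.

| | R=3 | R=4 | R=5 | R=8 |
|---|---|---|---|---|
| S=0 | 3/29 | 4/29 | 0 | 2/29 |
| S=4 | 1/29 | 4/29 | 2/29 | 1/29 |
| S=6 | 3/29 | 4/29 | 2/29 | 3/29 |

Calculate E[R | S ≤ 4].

78/17

P(S ≤ 4) = 17/29.
Σ R·P over the event = 3·(3/29) + 3·(1/29) + 4·(4/29) + 4·(4/29) + 5·(2/29) + 8·(2/29) + 8·(1/29) = 78/29.
E[R | S ≤ 4] = (78/29) / (17/29) = 78/17.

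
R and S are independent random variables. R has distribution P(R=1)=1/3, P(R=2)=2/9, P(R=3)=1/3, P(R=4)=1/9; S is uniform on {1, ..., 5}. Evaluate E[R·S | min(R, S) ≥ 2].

P(min(R, S) ≥ 2) = 8/15.
Summing RS·P(x,y) over outcomes with min(R, S) ≥ 2 gives 238/45.
E[R·S | min(R, S) ≥ 2] = (238/45) / (8/15) = 119/12.

119/12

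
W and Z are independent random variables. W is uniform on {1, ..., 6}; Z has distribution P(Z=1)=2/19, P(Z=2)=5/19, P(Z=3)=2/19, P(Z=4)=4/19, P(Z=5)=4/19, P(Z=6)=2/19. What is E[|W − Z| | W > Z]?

P(W > Z) = 8/19.
Summing |W−Z|·P(x,y) over outcomes with W > Z gives 18/19.
E[|W − Z| | W > Z] = (18/19) / (8/19) = 9/4.

9/4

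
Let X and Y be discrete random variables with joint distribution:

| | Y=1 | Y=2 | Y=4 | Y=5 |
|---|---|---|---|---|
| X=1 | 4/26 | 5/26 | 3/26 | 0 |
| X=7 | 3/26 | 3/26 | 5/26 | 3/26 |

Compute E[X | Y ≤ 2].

P(Y ≤ 2) = 15/26.
Summing X·P(X=x,Y=y) over the conditioning event gives 51/26.
E[X | Y ≤ 2] = (51/26) / (15/26) = 17/5.

17/5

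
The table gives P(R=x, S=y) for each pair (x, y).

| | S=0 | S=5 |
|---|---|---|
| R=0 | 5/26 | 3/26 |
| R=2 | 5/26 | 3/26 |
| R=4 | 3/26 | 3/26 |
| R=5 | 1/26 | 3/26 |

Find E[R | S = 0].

27/14

P(S = 0) = 7/13.
Σ R·P over the event = 0·(5/26) + 2·(5/26) + 4·(3/26) + 5·(1/26) = 27/26.
E[R | S = 0] = (27/26) / (7/13) = 27/14.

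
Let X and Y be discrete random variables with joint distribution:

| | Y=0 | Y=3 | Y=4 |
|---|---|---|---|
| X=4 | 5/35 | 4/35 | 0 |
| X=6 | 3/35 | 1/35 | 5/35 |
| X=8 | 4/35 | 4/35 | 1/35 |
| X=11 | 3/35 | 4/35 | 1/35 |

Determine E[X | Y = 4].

P(Y = 4) = 1/5.
Σ X·P over the event = 6·(5/35) + 8·(1/35) + 11·(1/35) = 7/5.
E[X | Y = 4] = (7/5) / (1/5) = 7.

7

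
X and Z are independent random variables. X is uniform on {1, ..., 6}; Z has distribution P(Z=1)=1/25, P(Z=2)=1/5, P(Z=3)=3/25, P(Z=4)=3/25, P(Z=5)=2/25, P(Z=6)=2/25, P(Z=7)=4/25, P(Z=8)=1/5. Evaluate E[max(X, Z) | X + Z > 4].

791/134

P(X + Z > 4) = 67/75.
Summing max(X,Z)·P(x,y) over outcomes with X + Z > 4 gives 791/150.
E[max(X, Z) | X + Z > 4] = (791/150) / (67/75) = 791/134.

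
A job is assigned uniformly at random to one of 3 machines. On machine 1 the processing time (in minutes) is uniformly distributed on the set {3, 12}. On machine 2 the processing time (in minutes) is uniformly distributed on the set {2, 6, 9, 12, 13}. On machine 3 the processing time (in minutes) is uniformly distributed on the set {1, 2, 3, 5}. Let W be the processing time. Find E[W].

373/60

E[W | machine 1] = (3+12)/2 = 15/2.
E[W | machine 2] = (2+6+9+12+13)/5 = 42/5.
E[W | machine 3] = (1+2+3+5)/4 = 11/4.
E[W] = (1/3)·(15/2) + (1/3)·(42/5) + (1/3)·(11/4) = 373/60.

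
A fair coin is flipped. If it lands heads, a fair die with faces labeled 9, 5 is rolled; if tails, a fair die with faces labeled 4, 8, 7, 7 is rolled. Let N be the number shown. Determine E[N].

E[N | heads] = (9+5)/2 = 7.
E[N | tails] = (4+8+7+7)/4 = 13/2.
By the law of total expectation,
E[N] = (1/2)·(7) + (1/2)·(13/2) = 27/4.

27/4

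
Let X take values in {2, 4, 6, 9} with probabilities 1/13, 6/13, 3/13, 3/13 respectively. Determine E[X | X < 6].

26/7

P(X < 6) = 7/13.
Σ over the event: 2·1/13 + 4·6/13 = 2.
E[X | X < 6] = (2) / (7/13) = 26/7.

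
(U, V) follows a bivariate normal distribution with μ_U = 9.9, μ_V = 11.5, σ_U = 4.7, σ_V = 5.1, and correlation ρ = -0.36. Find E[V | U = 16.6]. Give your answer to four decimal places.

8.8827

The regression of V on U has slope ρ·σ_V/σ_U and passes through (μ_U, μ_V).
E[V | U=16.6] = 11.5 + (-0.36)·(5.1/4.7)·(16.6 − (9.9)) = 11.5 + (-0.39064)·(6.7) = 8.8827.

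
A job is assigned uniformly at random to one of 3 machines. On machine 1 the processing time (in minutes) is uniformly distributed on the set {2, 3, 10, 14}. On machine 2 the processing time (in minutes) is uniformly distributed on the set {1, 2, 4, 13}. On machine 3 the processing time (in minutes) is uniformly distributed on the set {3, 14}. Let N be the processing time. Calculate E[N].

E[N | machine 1] = (2+3+10+14)/4 = 29/4.
E[N | machine 2] = (1+2+4+13)/4 = 5.
E[N | machine 3] = (3+14)/2 = 17/2.
By the law of total expectation,
E[N] = (1/3)·(29/4) + (1/3)·(5) + (1/3)·(17/2) = 83/12.

83/12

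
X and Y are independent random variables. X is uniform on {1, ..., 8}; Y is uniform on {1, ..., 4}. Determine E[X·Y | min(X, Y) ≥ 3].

P(min(X, Y) ≥ 3) = 3/8.
Summing XY·P(x,y) over outcomes with min(X, Y) ≥ 3 gives 231/32.
E[X·Y | min(X, Y) ≥ 3] = (231/32) / (3/8) = 77/4.

77/4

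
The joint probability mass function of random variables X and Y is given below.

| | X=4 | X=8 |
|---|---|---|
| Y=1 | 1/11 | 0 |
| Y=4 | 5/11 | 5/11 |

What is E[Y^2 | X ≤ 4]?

P(X ≤ 4) = 6/11.
Σ Y^2·P over the event = 1·(1/11) + 16·(5/11) = 81/11.
E[Y^2 | X ≤ 4] = (81/11) / (6/11) = 27/2.

27/2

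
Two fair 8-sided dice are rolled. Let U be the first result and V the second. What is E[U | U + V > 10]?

P(U + V > 10) = 21/64.
Summing U·P(x,y) over outcomes with U + V > 10 gives 133/64.
E[U | U + V > 10] = (133/64) / (21/64) = 19/3.

19/3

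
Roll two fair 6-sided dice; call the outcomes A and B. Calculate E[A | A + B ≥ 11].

Outcomes with A + B ≥ 11: (5,6), (6,5), (6,6), each with probability 1/36.
E[A | A + B ≥ 11] = (5 + 6 + 6) / 3 = 17/3.

17/3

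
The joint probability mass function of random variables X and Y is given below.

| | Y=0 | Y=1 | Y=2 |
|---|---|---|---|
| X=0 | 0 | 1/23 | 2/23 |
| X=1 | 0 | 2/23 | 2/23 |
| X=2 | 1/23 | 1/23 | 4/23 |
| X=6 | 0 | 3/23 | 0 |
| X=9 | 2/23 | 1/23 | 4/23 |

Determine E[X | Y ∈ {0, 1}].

P(Y ∈ {0, 1}) = 11/23.
Σ X·P over the event = 0·(1/23) + 1·(2/23) + 2·(1/23) + 2·(1/23) + 6·(3/23) + 9·(2/23) + 9·(1/23) = 51/23.
E[X | Y ∈ {0, 1}] = (51/23) / (11/23) = 51/11.

51/11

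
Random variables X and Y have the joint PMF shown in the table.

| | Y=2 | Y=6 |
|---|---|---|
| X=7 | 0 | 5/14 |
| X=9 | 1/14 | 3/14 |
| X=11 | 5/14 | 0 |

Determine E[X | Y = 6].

P(Y = 6) = 4/7.
Σ X·P over the event = 7·(5/14) + 9·(3/14) = 31/7.
E[X | Y = 6] = (31/7) / (4/7) = 31/4.

31/4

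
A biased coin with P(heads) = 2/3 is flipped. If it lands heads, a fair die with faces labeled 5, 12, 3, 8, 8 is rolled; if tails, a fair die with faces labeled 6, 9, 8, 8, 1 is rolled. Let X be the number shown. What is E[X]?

104/15

E[X | heads] = (5+12+3+8+8)/5 = 36/5.
E[X | tails] = (6+9+8+8+1)/5 = 32/5.
E[X] = (2/3)·(36/5) + (1/3)·(32/5) = 104/15.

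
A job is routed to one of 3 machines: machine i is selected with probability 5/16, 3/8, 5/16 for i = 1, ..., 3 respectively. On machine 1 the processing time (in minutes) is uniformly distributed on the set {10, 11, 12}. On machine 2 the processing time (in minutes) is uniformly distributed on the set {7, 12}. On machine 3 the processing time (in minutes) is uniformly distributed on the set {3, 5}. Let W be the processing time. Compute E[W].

33/4

E[W | machine 1] = (10+11+12)/3 = 11.
E[W | machine 2] = (7+12)/2 = 19/2.
E[W | machine 3] = (3+5)/2 = 4.
E[W] = (5/16)·(11) + (3/8)·(19/2) + (5/16)·(4) = 33/4.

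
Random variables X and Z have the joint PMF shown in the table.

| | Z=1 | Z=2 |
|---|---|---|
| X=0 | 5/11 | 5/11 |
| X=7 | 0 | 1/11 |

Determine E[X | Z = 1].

0

P(Z = 1) = 5/11.
Summing X·P(X=x,Z=y) over the conditioning event gives 0.
E[X | Z = 1] = (0) / (5/11) = 0.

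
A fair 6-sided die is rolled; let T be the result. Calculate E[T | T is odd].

3

Given T is odd, T is equally likely to be any of {1, 3, 5}.
E[T | T is odd] = (1 + 3 + 5) / 3 = 3.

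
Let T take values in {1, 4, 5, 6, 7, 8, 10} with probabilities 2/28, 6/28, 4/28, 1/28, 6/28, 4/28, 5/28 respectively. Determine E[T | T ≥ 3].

87/13

P(T ≥ 3) = 13/14.
Σ over the event: 4·3/14 + 5·1/7 + 6·1/28 + 7·3/14 + 8·1/7 + 10·5/28 = 87/14.
E[T | T ≥ 3] = (87/14) / (13/14) = 87/13.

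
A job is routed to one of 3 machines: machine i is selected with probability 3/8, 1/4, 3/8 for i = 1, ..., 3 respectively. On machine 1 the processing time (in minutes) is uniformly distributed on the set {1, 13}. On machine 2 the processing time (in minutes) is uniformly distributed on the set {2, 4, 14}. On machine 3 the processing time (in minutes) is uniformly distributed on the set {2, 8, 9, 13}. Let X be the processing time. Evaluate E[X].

175/24

E[X | machine 1] = (1+13)/2 = 7.
E[X | machine 2] = (2+4+14)/3 = 20/3.
E[X | machine 3] = (2+8+9+13)/4 = 8.
E[X] = (3/8)·(7) + (1/4)·(20/3) + (3/8)·(8) = 175/24.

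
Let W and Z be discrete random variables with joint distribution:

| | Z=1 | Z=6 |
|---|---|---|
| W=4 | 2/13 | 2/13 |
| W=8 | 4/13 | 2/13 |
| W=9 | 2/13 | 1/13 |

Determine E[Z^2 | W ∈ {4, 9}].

P(W ∈ {4, 9}) = 7/13.
Σ Z^2·P over the event = 1·(2/13) + 36·(2/13) + 1·(2/13) + 36·(1/13) = 112/13.
E[Z^2 | W ∈ {4, 9}] = (112/13) / (7/13) = 16.

16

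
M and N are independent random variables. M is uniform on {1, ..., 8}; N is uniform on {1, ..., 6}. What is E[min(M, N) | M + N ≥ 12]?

Outcomes with M + N ≥ 12: (6,6), (7,5), (7,6), (8,4), (8,5), (8,6), each with probability 1/48.
E[min(M, N) | M + N ≥ 12] = (6 + 5 + 6 + 4 + 5 + 6) / 6 = 16/3.

16/3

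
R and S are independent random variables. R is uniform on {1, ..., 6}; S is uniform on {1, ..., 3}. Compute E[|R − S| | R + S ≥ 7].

3

P(R + S ≥ 7) = 1/3.
Summing |R−S|·P(x,y) over outcomes with R + S ≥ 7 gives 1.
E[|R − S| | R + S ≥ 7] = (1) / (1/3) = 3.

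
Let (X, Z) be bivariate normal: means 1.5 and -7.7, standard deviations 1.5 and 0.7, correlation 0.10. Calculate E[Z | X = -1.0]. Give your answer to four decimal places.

-7.8167

E[Z | X=x] = μ_Z + ρ(σ_Z/σ_X)(x − μ_X) for jointly normal variables.
E[Z | X=-1.0] = -7.7 + (0.10)·(0.7/1.5)·(-1.0 − (1.5)) = -7.7 + (0.046667)·(-2.5) = -7.8167.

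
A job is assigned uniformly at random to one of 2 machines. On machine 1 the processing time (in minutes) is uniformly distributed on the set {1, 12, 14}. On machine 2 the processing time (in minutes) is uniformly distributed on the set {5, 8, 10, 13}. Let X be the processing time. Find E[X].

E[X | machine 1] = (1+12+14)/3 = 9.
E[X | machine 2] = (5+8+10+13)/4 = 9.
E[X] = (1/2)·(9) + (1/2)·(9) = 9.

9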